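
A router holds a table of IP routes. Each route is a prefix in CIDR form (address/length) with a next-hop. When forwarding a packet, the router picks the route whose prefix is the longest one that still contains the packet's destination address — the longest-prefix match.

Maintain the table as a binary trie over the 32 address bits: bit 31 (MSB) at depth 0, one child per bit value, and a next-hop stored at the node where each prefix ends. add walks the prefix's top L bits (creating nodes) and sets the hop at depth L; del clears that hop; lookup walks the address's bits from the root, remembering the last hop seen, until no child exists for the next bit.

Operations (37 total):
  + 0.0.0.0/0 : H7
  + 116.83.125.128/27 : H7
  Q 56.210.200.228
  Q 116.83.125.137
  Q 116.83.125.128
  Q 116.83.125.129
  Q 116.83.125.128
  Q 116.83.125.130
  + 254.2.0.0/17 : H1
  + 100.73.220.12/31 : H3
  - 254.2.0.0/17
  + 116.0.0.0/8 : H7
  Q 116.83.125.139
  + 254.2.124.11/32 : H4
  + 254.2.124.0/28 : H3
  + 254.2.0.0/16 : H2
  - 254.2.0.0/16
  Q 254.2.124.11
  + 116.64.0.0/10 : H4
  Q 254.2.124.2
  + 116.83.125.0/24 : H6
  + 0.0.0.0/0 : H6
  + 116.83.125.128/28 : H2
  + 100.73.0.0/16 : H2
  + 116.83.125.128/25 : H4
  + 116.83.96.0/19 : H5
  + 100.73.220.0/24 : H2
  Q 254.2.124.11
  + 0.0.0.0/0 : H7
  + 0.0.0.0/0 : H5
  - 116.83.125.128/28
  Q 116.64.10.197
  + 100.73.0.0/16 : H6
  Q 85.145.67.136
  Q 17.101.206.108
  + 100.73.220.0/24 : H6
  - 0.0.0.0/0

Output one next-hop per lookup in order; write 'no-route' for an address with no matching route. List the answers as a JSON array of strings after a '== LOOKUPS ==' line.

Process each operation:
  add 0.0.0.0/0 -> H7 at depth 0
  add 116.83.125.128/27 -> H7 at depth 27
  Q 56.210.200.228: descend 0 ; hops seen [H7] ; pick H7
  Q 116.83.125.137: descend 011101000101001101111101100 ; hops seen [H7,H7] ; pick H7
  Q 116.83.125.128: descend 011101000101001101111101100 ; hops seen [H7,H7] ; pick H7
  Q 116.83.125.129: descend 011101000101001101111101100 ; hops seen [H7,H7] ; pick H7
  Q 116.83.125.128: descend 011101000101001101111101100 ; hops seen [H7,H7] ; pick H7
  Q 116.83.125.130: descend 011101000101001101111101100 ; hops seen [H7,H7] ; pick H7
  add 254.2.0.0/17 -> H1 at depth 17
  add 100.73.220.12/31 -> H3 at depth 31
  del 254.2.0.0/17 (clear depth 17)
  add 116.0.0.0/8 -> H7 at depth 8
  Q 116.83.125.139: descend 011101000101001101111101100 ; hops seen [H7,H7,H7] ; pick H7
  add 254.2.124.11/32 -> H4 at depth 32
  add 254.2.124.0/28 -> H3 at depth 28
  add 254.2.0.0/16 -> H2 at depth 16
  del 254.2.0.0/16 (clear depth 16)
  Q 254.2.124.11: descend 11111110000000100111110000001011 ; hops seen [H7,H3,H4] ; pick H4
  add 116.64.0.0/10 -> H4 at depth 10
  Q 254.2.124.2: descend 1111111000000010011111000000 ; hops seen [H7,H3] ; pick H3
  add 116.83.125.0/24 -> H6 at depth 24
  add 0.0.0.0/0 -> H6 at depth 0
  add 116.83.125.128/28 -> H2 at depth 28
  add 100.73.0.0/16 -> H2 at depth 16
  add 116.83.125.128/25 -> H4 at depth 25
  add 116.83.96.0/19 -> H5 at depth 19
  add 100.73.220.0/24 -> H2 at depth 24
  Q 254.2.124.11: descend 11111110000000100111110000001011 ; hops seen [H6,H3,H4] ; pick H4
  add 0.0.0.0/0 -> H7 at depth 0
  add 0.0.0.0/0 -> H5 at depth 0
  del 116.83.125.128/28 (clear depth 28)
  Q 116.64.10.197: descend 01110100010 ; hops seen [H5,H7,H4] ; pick H4
  add 100.73.0.0/16 -> H6 at depth 16
  Q 85.145.67.136: descend 01 ; hops seen [H5] ; pick H5
  Q 17.101.206.108: descend 0 ; hops seen [H5] ; pick H5
  add 100.73.220.0/24 -> H6 at depth 24
  del 0.0.0.0/0 (clear depth 0)

== LOOKUPS ==
["H7","H7","H7","H7","H7","H7","H7","H4","H3","H4","H4","H5","H5"]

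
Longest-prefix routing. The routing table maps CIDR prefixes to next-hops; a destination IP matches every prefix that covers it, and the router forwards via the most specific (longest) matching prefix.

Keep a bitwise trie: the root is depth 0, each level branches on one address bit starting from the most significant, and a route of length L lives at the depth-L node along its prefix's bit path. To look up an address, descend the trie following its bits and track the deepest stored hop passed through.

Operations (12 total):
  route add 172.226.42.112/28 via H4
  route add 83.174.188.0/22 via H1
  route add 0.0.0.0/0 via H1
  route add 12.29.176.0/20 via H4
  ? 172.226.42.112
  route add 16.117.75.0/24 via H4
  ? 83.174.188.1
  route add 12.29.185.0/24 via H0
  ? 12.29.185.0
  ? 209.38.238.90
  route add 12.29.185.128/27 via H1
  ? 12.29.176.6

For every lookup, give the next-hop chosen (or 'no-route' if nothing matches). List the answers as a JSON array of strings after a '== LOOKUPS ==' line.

Process each operation:
  add 172.226.42.112/28 -> H4 at depth 28
  add 83.174.188.0/22 -> H1 at depth 22
  add 0.0.0.0/0 -> H1 at depth 0
  add 12.29.176.0/20 -> H4 at depth 20
  lookup 172.226.42.112: bits 1010110011100010001010100111 walk d0:H1→d1:-→d2:-→d3:-→d4:-→d5:-→d6:-→d7:-→d8:-→d9:-→d10:-→d11:-→d12:-→d13:-→d14:-→d15:-→d16:-→d17:-→d18:-→d19:-→d20:-→d21:-→d22:-→d23:-→d24:-→d25:-→d26:-→d27:-→d28:H4 -> H4
  add 16.117.75.0/24 -> H4 at depth 24
  lookup 83.174.188.1: bits 0101001110101110101111 walk d0:H1→d1:-→d2:-→d3:-→d4:-→d5:-→d6:-→d7:-→d8:-→d9:-→d10:-→d11:-→d12:-→d13:-→d14:-→d15:-→d16:-→d17:-→d18:-→d19:-→d20:-→d21:-→d22:H1 -> H1
  add 12.29.185.0/24 -> H0 at depth 24
  lookup 12.29.185.0: bits 000011000001110110111001 walk d0:H1→d1:-→d2:-→d3:-→d4:-→d5:-→d6:-→d7:-→d8:-→d9:-→d10:-→d11:-→d12:-→d13:-→d14:-→d15:-→d16:-→d17:-→d18:-→d19:-→d20:H4→d21:-→d22:-→d23:-→d24:H0 -> H0
  lookup 209.38.238.90: bits 1 walk d0:H1→d1:- -> H1
  add 12.29.185.128/27 -> H1 at depth 27
  lookup 12.29.176.6: bits 00001100000111011011 walk d0:H1→d1:-→d2:-→d3:-→d4:-→d5:-→d6:-→d7:-→d8:-→d9:-→d10:-→d11:-→d12:-→d13:-→d14:-→d15:-→d16:-→d17:-→d18:-→d19:-→d20:H4 -> H4

== LOOKUPS ==
["H4","H1","H0","H1","H4"]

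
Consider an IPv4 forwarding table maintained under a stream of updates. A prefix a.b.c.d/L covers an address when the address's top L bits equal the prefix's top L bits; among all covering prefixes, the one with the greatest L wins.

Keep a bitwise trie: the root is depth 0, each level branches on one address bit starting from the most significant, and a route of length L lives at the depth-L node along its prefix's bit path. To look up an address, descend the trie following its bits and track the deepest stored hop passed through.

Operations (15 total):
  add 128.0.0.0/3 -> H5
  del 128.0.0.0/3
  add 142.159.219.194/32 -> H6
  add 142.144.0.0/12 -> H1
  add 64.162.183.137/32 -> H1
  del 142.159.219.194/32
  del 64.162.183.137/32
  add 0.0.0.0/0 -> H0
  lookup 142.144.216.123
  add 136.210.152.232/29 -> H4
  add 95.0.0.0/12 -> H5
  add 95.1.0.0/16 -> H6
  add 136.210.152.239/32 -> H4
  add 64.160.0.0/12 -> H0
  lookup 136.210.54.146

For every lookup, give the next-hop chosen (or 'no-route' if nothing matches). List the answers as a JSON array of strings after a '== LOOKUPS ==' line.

Trace:
  + 128.0.0.0/3 (H5) depth=3
  del 128.0.0.0/3 (clear depth 3)
  + 142.159.219.194/32 (H6) depth=32
  + 142.144.0.0/12 (H1) depth=12
  + 64.162.183.137/32 (H1) depth=32
  del 142.159.219.194/32 (clear depth 32)
  del 64.162.183.137/32 (clear depth 32)
  + 0.0.0.0/0 (H0) depth=0
  ? 142.144.216.123  path d0:H0→d1:-→d2:-→d3:-→d4:-→d5:-→d6:-→d7:-→d8:-→d9:-→d10:-→d11:-→d12:H1  best=H1
  + 136.210.152.232/29 (H4) depth=29
  + 95.0.0.0/12 (H5) depth=12
  + 95.1.0.0/16 (H6) depth=16
  + 136.210.152.239/32 (H4) depth=32
  + 64.160.0.0/12 (H0) depth=12
  ? 136.210.54.146  path d0:H0→d1:-→d2:-→d3:-→d4:-→d5:-→d6:-→d7:-→d8:-→d9:-→d10:-→d11:-→d12:-→d13:-→d14:-→d15:-→d16:-  best=H0

== LOOKUPS ==
["H1","H0"]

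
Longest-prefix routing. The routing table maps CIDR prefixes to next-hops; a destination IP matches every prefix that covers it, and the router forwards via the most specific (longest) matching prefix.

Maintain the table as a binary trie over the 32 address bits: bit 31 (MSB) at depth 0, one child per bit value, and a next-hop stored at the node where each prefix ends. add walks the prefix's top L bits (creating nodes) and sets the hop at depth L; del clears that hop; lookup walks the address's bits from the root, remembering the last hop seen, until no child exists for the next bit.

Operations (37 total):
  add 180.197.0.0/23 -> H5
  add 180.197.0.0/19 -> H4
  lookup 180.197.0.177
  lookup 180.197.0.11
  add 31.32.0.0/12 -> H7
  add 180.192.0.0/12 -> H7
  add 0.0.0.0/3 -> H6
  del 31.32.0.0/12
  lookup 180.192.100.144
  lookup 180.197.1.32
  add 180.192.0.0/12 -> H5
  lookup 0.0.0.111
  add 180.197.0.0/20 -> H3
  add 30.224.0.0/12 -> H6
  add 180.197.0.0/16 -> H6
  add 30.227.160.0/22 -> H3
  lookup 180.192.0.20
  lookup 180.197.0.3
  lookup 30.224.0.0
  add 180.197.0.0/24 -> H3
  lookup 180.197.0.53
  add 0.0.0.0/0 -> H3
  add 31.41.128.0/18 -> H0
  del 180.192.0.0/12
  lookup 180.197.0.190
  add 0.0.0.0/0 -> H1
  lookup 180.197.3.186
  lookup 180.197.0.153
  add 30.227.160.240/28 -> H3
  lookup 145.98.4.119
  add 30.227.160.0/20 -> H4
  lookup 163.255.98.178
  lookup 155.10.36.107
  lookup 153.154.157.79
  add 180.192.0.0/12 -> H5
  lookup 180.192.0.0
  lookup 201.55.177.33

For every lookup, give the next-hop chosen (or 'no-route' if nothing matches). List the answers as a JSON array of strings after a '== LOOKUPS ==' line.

Trace:
  add 180.197.0.0/23 -> H5 at depth 23
  add 180.197.0.0/19 -> H4 at depth 19
  lookup 180.197.0.177: bits 10110100110001010000000 walk d0:-→d1:-→d2:-→d3:-→d4:-→d5:-→d6:-→d7:-→d8:-→d9:-→d10:-→d11:-→d12:-→d13:-→d14:-→d15:-→d16:-→d17:-→d18:-→d19:H4→d20:-→d21:-→d22:-→d23:H5 -> H5
  lookup 180.197.0.11: bits 10110100110001010000000 walk d0:-→d1:-→d2:-→d3:-→d4:-→d5:-→d6:-→d7:-→d8:-→d9:-→d10:-→d11:-→d12:-→d13:-→d14:-→d15:-→d16:-→d17:-→d18:-→d19:H4→d20:-→d21:-→d22:-→d23:H5 -> H5
  add 31.32.0.0/12 -> H7 at depth 12
  add 180.192.0.0/12 -> H7 at depth 12
  add 0.0.0.0/3 -> H6 at depth 3
  - 31.32.0.0/12 clear@12
  lookup 180.192.100.144: bits 1011010011000 walk d0:-→d1:-→d2:-→d3:-→d4:-→d5:-→d6:-→d7:-→d8:-→d9:-→d10:-→d11:-→d12:H7→d13:- -> H7
  lookup 180.197.1.32: bits 10110100110001010000000 walk d0:-→d1:-→d2:-→d3:-→d4:-→d5:-→d6:-→d7:-→d8:-→d9:-→d10:-→d11:-→d12:H7→d13:-→d14:-→d15:-→d16:-→d17:-→d18:-→d19:H4→d20:-→d21:-→d22:-→d23:H5 -> H5
  add 180.192.0.0/12 -> H5 at depth 12
  lookup 0.0.0.111: bits 000 walk d0:-→d1:-→d2:-→d3:H6 -> H6
  add 180.197.0.0/20 -> H3 at depth 20
  add 30.224.0.0/12 -> H6 at depth 12
  add 180.197.0.0/16 -> H6 at depth 16
  add 30.227.160.0/22 -> H3 at depth 22
  lookup 180.192.0.20: bits 1011010011000 walk d0:-→d1:-→d2:-→d3:-→d4:-→d5:-→d6:-→d7:-→d8:-→d9:-→d10:-→d11:-→d12:H5→d13:- -> H5
  lookup 180.197.0.3: bits 10110100110001010000000 walk d0:-→d1:-→d2:-→d3:-→d4:-→d5:-→d6:-→d7:-→d8:-→d9:-→d10:-→d11:-→d12:H5→d13:-→d14:-→d15:-→d16:H6→d17:-→d18:-→d19:H4→d20:H3→d21:-→d22:-→d23:H5 -> H5
  lookup 30.224.0.0: bits 00011110111000 walk d0:-→d1:-→d2:-→d3:H6→d4:-→d5:-→d6:-→d7:-→d8:-→d9:-→d10:-→d11:-→d12:H6→d13:-→d14:- -> H6
  add 180.197.0.0/24 -> H3 at depth 24
  lookup 180.197.0.53: bits 101101001100010100000000 walk d0:-→d1:-→d2:-→d3:-→d4:-→d5:-→d6:-→d7:-→d8:-→d9:-→d10:-→d11:-→d12:H5→d13:-→d14:-→d15:-→d16:H6→d17:-→d18:-→d19:H4→d20:H3→d21:-→d22:-→d23:H5→d24:H3 -> H3
  add 0.0.0.0/0 -> H3 at depth 0
  add 31.41.128.0/18 -> H0 at depth 18
  - 180.192.0.0/12 clear@12
  lookup 180.197.0.190: bits 101101001100010100000000 walk d0:H3→d1:-→d2:-→d3:-→d4:-→d5:-→d6:-→d7:-→d8:-→d9:-→d10:-→d11:-→d12:-→d13:-→d14:-→d15:-→d16:H6→d17:-→d18:-→d19:H4→d20:H3→d21:-→d22:-→d23:H5→d24:H3 -> H3
  add 0.0.0.0/0 -> H1 at depth 0
  lookup 180.197.3.186: bits 1011010011000101000000 walk d0:H1→d1:-→d2:-→d3:-→d4:-→d5:-→d6:-→d7:-→d8:-→d9:-→d10:-→d11:-→d12:-→d13:-→d14:-→d15:-→d16:H6→d17:-→d18:-→d19:H4→d20:H3→d21:-→d22:- -> H3
  lookup 180.197.0.153: bits 101101001100010100000000 walk d0:H1→d1:-→d2:-→d3:-→d4:-→d5:-→d6:-→d7:-→d8:-→d9:-→d10:-→d11:-→d12:-→d13:-→d14:-→d15:-→d16:H6→d17:-→d18:-→d19:H4→d20:H3→d21:-→d22:-→d23:H5→d24:H3 -> H3
  add 30.227.160.240/28 -> H3 at depth 28
  lookup 145.98.4.119: bits 10 walk d0:H1→d1:-→d2:- -> H1
  add 30.227.160.0/20 -> H4 at depth 20
  lookup 163.255.98.178: bits 101 walk d0:H1→d1:-→d2:-→d3:- -> H1
  lookup 155.10.36.107: bits 10 walk d0:H1→d1:-→d2:- -> H1
  lookup 153.154.157.79: bits 10 walk d0:H1→d1:-→d2:- -> H1
  add 180.192.0.0/12 -> H5 at depth 12
  lookup 180.192.0.0: bits 1011010011000 walk d0:H1→d1:-→d2:-→d3:-→d4:-→d5:-→d6:-→d7:-→d8:-→d9:-→d10:-→d11:-→d12:H5→d13:- -> H5
  lookup 201.55.177.33: bits 1 walk d0:H1→d1:- -> H1

== LOOKUPS ==
["H5","H5","H7","H5","H6","H5","H5","H6","H3","H3","H3","H3","H1","H1","H1","H1","H5","H1"]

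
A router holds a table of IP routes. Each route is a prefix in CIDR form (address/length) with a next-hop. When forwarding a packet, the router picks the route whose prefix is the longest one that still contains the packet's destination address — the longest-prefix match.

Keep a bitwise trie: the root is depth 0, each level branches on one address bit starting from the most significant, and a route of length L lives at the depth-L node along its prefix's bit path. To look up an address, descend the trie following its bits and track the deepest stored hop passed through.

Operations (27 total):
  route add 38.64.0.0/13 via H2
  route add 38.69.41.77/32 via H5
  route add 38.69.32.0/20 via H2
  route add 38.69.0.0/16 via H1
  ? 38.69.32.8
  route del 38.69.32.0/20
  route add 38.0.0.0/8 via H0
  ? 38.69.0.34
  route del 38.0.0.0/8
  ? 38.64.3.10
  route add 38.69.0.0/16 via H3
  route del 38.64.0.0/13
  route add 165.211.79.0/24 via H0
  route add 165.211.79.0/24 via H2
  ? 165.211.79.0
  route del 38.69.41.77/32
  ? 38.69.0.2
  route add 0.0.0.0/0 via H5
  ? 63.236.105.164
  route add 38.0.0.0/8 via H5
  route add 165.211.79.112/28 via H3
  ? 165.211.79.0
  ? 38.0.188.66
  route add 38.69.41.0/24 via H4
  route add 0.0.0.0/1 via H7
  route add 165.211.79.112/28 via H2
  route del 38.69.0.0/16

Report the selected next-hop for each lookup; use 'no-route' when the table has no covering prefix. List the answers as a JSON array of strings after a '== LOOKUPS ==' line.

Process each operation:
  add 38.64.0.0/13 -> H2 at depth 13
  add 38.69.41.77/32 -> H5 at depth 32
  add 38.69.32.0/20 -> H2 at depth 20
  add 38.69.0.0/16 -> H1 at depth 16
  ? 38.69.32.8  path d0:-→d1:-→d2:-→d3:-→d4:-→d5:-→d6:-→d7:-→d8:-→d9:-→d10:-→d11:-→d12:-→d13:H2→d14:-→d15:-→d16:H1→d17:-→d18:-→d19:-→d20:H2  best=H2
  del 38.69.32.0/20 (clear depth 20)
  add 38.0.0.0/8 -> H0 at depth 8
  ? 38.69.0.34  path d0:-→d1:-→d2:-→d3:-→d4:-→d5:-→d6:-→d7:-→d8:H0→d9:-→d10:-→d11:-→d12:-→d13:H2→d14:-→d15:-→d16:H1→d17:-→d18:-  best=H1
  del 38.0.0.0/8 (clear depth 8)
  ? 38.64.3.10  path d0:-→d1:-→d2:-→d3:-→d4:-→d5:-→d6:-→d7:-→d8:-→d9:-→d10:-→d11:-→d12:-→d13:H2  best=H2
  add 38.69.0.0/16 -> H3 at depth 16
  del 38.64.0.0/13 (clear depth 13)
  add 165.211.79.0/24 -> H0 at depth 24
  add 165.211.79.0/24 -> H2 at depth 24
  ? 165.211.79.0  path d0:-→d1:-→d2:-→d3:-→d4:-→d5:-→d6:-→d7:-→d8:-→d9:-→d10:-→d11:-→d12:-→d13:-→d14:-→d15:-→d16:-→d17:-→d18:-→d19:-→d20:-→d21:-→d22:-→d23:-→d24:H2  best=H2
  del 38.69.41.77/32 (clear depth 32)
  ? 38.69.0.2  path d0:-→d1:-→d2:-→d3:-→d4:-→d5:-→d6:-→d7:-→d8:-→d9:-→d10:-→d11:-→d12:-→d13:-→d14:-→d15:-→d16:H3→d17:-→d18:-  best=H3
  add 0.0.0.0/0 -> H5 at depth 0
  ? 63.236.105.164  path d0:H5→d1:-→d2:-→d3:-  best=H5
  add 38.0.0.0/8 -> H5 at depth 8
  add 165.211.79.112/28 -> H3 at depth 28
  ? 165.211.79.0  path d0:H5→d1:-→d2:-→d3:-→d4:-→d5:-→d6:-→d7:-→d8:-→d9:-→d10:-→d11:-→d12:-→d13:-→d14:-→d15:-→d16:-→d17:-→d18:-→d19:-→d20:-→d21:-→d22:-→d23:-→d24:H2→d25:-  best=H2
  ? 38.0.188.66  path d0:H5→d1:-→d2:-→d3:-→d4:-→d5:-→d6:-→d7:-→d8:H5→d9:-  best=H5
  add 38.69.41.0/24 -> H4 at depth 24
  add 0.0.0.0/1 -> H7 at depth 1
  add 165.211.79.112/28 -> H2 at depth 28
  del 38.69.0.0/16 (clear depth 16)

== LOOKUPS ==
["H2","H1","H2","H2","H3","H5","H2","H5"]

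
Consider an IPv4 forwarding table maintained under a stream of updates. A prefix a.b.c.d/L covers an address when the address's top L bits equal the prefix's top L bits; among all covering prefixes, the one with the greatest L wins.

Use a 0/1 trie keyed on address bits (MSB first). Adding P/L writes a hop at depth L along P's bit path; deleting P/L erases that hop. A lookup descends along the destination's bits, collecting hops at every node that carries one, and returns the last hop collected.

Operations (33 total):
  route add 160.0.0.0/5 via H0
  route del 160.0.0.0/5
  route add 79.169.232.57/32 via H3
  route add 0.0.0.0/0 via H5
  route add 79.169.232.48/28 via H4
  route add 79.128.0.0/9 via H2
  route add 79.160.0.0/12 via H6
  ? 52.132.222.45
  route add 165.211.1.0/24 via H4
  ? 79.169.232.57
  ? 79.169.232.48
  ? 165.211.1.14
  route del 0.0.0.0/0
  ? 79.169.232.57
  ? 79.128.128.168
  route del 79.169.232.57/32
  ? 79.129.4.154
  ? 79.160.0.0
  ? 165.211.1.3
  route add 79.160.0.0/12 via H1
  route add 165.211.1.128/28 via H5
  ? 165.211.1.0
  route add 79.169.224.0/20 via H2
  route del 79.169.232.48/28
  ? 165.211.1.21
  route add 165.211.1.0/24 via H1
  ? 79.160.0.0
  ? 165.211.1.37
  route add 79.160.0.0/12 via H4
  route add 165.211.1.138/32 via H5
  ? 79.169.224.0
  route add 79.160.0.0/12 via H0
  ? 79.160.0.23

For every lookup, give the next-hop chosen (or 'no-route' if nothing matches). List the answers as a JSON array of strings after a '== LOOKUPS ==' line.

Trace:
  + 160.0.0.0/5 (H0) depth=5
  del 160.0.0.0/5 (clear depth 5)
  + 79.169.232.57/32 (H3) depth=32
  + 0.0.0.0/0 (H5) depth=0
  + 79.169.232.48/28 (H4) depth=28
  + 79.128.0.0/9 (H2) depth=9
  + 79.160.0.0/12 (H6) depth=12
  lookup 52.132.222.45: bits 0 walk d0:H5→d1:- -> H5
  + 165.211.1.0/24 (H4) depth=24
  lookup 79.169.232.57: bits 01001111101010011110100000111001 walk d0:H5→d1:-→d2:-→d3:-→d4:-→d5:-→d6:-→d7:-→d8:-→d9:H2→d10:-→d11:-→d12:H6→d13:-→d14:-→d15:-→d16:-→d17:-→d18:-→d19:-→d20:-→d21:-→d22:-→d23:-→d24:-→d25:-→d26:-→d27:-→d28:H4→d29:-→d30:-→d31:-→d32:H3 -> H3
  lookup 79.169.232.48: bits 0100111110101001111010000011 walk d0:H5→d1:-→d2:-→d3:-→d4:-→d5:-→d6:-→d7:-→d8:-→d9:H2→d10:-→d11:-→d12:H6→d13:-→d14:-→d15:-→d16:-→d17:-→d18:-→d19:-→d20:-→d21:-→d22:-→d23:-→d24:-→d25:-→d26:-→d27:-→d28:H4 -> H4
  lookup 165.211.1.14: bits 101001011101001100000001 walk d0:H5→d1:-→d2:-→d3:-→d4:-→d5:-→d6:-→d7:-→d8:-→d9:-→d10:-→d11:-→d12:-→d13:-→d14:-→d15:-→d16:-→d17:-→d18:-→d19:-→d20:-→d21:-→d22:-→d23:-→d24:H4 -> H4
  del 0.0.0.0/0 (clear depth 0)
  lookup 79.169.232.57: bits 01001111101010011110100000111001 walk d0:-→d1:-→d2:-→d3:-→d4:-→d5:-→d6:-→d7:-→d8:-→d9:H2→d10:-→d11:-→d12:H6→d13:-→d14:-→d15:-→d16:-→d17:-→d18:-→d19:-→d20:-→d21:-→d22:-→d23:-→d24:-→d25:-→d26:-→d27:-→d28:H4→d29:-→d30:-→d31:-→d32:H3 -> H3
  lookup 79.128.128.168: bits 0100111110 walk d0:-→d1:-→d2:-→d3:-→d4:-→d5:-→d6:-→d7:-→d8:-→d9:H2→d10:- -> H2
  del 79.169.232.57/32 (clear depth 32)
  lookup 79.129.4.154: bits 0100111110 walk d0:-→d1:-→d2:-→d3:-→d4:-→d5:-→d6:-→d7:-→d8:-→d9:H2→d10:- -> H2
  lookup 79.160.0.0: bits 010011111010 walk d0:-→d1:-→d2:-→d3:-→d4:-→d5:-→d6:-→d7:-→d8:-→d9:H2→d10:-→d11:-→d12:H6 -> H6
  lookup 165.211.1.3: bits 101001011101001100000001 walk d0:-→d1:-→d2:-→d3:-→d4:-→d5:-→d6:-→d7:-→d8:-→d9:-→d10:-→d11:-→d12:-→d13:-→d14:-→d15:-→d16:-→d17:-→d18:-→d19:-→d20:-→d21:-→d22:-→d23:-→d24:H4 -> H4
  + 79.160.0.0/12 (H1) depth=12
  + 165.211.1.128/28 (H5) depth=28
  lookup 165.211.1.0: bits 101001011101001100000001 walk d0:-→d1:-→d2:-→d3:-→d4:-→d5:-→d6:-→d7:-→d8:-→d9:-→d10:-→d11:-→d12:-→d13:-→d14:-→d15:-→d16:-→d17:-→d18:-→d19:-→d20:-→d21:-→d22:-→d23:-→d24:H4 -> H4
  + 79.169.224.0/20 (H2) depth=20
  del 79.169.232.48/28 (clear depth 28)
  lookup 165.211.1.21: bits 101001011101001100000001 walk d0:-→d1:-→d2:-→d3:-→d4:-→d5:-→d6:-→d7:-→d8:-→d9:-→d10:-→d11:-→d12:-→d13:-→d14:-→d15:-→d16:-→d17:-→d18:-→d19:-→d20:-→d21:-→d22:-→d23:-→d24:H4 -> H4
  + 165.211.1.0/24 (H1) depth=24
  lookup 79.160.0.0: bits 010011111010 walk d0:-→d1:-→d2:-→d3:-→d4:-→d5:-→d6:-→d7:-→d8:-→d9:H2→d10:-→d11:-→d12:H1 -> H1
  lookup 165.211.1.37: bits 101001011101001100000001 walk d0:-→d1:-→d2:-→d3:-→d4:-→d5:-→d6:-→d7:-→d8:-→d9:-→d10:-→d11:-→d12:-→d13:-→d14:-→d15:-→d16:-→d17:-→d18:-→d19:-→d20:-→d21:-→d22:-→d23:-→d24:H1 -> H1
  + 79.160.0.0/12 (H4) depth=12
  + 165.211.1.138/32 (H5) depth=32
  lookup 79.169.224.0: bits 01001111101010011110 walk d0:-→d1:-→d2:-→d3:-→d4:-→d5:-→d6:-→d7:-→d8:-→d9:H2→d10:-→d11:-→d12:H4→d13:-→d14:-→d15:-→d16:-→d17:-→d18:-→d19:-→d20:H2 -> H2
  + 79.160.0.0/12 (H0) depth=12
  lookup 79.160.0.23: bits 010011111010 walk d0:-→d1:-→d2:-→d3:-→d4:-→d5:-→d6:-→d7:-→d8:-→d9:H2→d10:-→d11:-→d12:H0 -> H0

== LOOKUPS ==
["H5","H3","H4","H4","H3","H2","H2","H6","H4","H4","H4","H1","H1","H2","H0"]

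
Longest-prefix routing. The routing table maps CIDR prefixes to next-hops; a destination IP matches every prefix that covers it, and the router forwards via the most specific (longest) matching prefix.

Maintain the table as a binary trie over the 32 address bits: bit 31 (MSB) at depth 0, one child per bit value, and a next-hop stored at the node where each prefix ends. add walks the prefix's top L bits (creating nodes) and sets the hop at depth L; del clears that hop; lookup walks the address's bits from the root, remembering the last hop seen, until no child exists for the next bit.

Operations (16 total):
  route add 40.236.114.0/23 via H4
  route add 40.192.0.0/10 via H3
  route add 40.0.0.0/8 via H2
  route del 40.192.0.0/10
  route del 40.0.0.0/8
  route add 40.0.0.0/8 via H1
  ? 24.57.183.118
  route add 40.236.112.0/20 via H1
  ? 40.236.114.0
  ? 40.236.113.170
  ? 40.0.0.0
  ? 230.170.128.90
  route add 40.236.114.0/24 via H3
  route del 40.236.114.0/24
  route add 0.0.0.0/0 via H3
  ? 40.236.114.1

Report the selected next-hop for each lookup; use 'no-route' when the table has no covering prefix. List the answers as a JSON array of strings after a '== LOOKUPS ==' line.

Process each operation:
  + 40.236.114.0/23 (H4) depth=23
  + 40.192.0.0/10 (H3) depth=10
  + 40.0.0.0/8 (H2) depth=8
  - 40.192.0.0/10 clear@10
  - 40.0.0.0/8 clear@8
  + 40.0.0.0/8 (H1) depth=8
  ? 24.57.183.118  path d0:-→d1:-→d2:-  best=no-route
  + 40.236.112.0/20 (H1) depth=20
  ? 40.236.114.0  path d0:-→d1:-→d2:-→d3:-→d4:-→d5:-→d6:-→d7:-→d8:H1→d9:-→d10:-→d11:-→d12:-→d13:-→d14:-→d15:-→d16:-→d17:-→d18:-→d19:-→d20:H1→d21:-→d22:-→d23:H4  best=H4
  ? 40.236.113.170  path d0:-→d1:-→d2:-→d3:-→d4:-→d5:-→d6:-→d7:-→d8:H1→d9:-→d10:-→d11:-→d12:-→d13:-→d14:-→d15:-→d16:-→d17:-→d18:-→d19:-→d20:H1→d21:-→d22:-  best=H1
  ? 40.0.0.0  path d0:-→d1:-→d2:-→d3:-→d4:-→d5:-→d6:-→d7:-→d8:H1  best=H1
  ? 230.170.128.90  path d0:-  best=no-route
  + 40.236.114.0/24 (H3) depth=24
  - 40.236.114.0/24 clear@24
  + 0.0.0.0/0 (H3) depth=0
  ? 40.236.114.1  path d0:H3→d1:-→d2:-→d3:-→d4:-→d5:-→d6:-→d7:-→d8:H1→d9:-→d10:-→d11:-→d12:-→d13:-→d14:-→d15:-→d16:-→d17:-→d18:-→d19:-→d20:H1→d21:-→d22:-→d23:H4→d24:-  best=H4

== LOOKUPS ==
["no-route","H4","H1","H1","no-route","H4"]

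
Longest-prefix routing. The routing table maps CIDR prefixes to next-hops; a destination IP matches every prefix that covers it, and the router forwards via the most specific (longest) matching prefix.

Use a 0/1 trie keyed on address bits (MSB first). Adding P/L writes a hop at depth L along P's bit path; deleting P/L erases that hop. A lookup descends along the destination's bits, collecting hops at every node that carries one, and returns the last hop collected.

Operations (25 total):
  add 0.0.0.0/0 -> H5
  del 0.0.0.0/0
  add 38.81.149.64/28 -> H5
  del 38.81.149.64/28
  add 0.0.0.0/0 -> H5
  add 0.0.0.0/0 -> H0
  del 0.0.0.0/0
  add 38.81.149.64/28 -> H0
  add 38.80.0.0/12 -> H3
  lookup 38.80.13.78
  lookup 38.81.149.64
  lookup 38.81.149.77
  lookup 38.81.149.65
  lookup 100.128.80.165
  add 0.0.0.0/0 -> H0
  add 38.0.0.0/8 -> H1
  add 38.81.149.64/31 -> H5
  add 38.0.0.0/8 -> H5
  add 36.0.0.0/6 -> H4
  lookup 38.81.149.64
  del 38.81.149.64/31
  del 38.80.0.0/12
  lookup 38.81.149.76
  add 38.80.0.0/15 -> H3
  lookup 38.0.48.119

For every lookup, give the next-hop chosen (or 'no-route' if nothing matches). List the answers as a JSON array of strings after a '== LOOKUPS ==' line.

Apply in order:
  + 0.0.0.0/0 (H5) depth=0
  del 0.0.0.0/0 (clear depth 0)
  + 38.81.149.64/28 (H5) depth=28
  del 38.81.149.64/28 (clear depth 28)
  + 0.0.0.0/0 (H5) depth=0
  + 0.0.0.0/0 (H0) depth=0
  del 0.0.0.0/0 (clear depth 0)
  + 38.81.149.64/28 (H0) depth=28
  + 38.80.0.0/12 (H3) depth=12
  lookup 38.80.13.78: bits 001001100101000 walk d0:-→d1:-→d2:-→d3:-→d4:-→d5:-→d6:-→d7:-→d8:-→d9:-→d10:-→d11:-→d12:H3→d13:-→d14:-→d15:- -> H3
  lookup 38.81.149.64: bits 0010011001010001100101010100 walk d0:-→d1:-→d2:-→d3:-→d4:-→d5:-→d6:-→d7:-→d8:-→d9:-→d10:-→d11:-→d12:H3→d13:-→d14:-→d15:-→d16:-→d17:-→d18:-→d19:-→d20:-→d21:-→d22:-→d23:-→d24:-→d25:-→d26:-→d27:-→d28:H0 -> H0
  lookup 38.81.149.77: bits 0010011001010001100101010100 walk d0:-→d1:-→d2:-→d3:-→d4:-→d5:-→d6:-→d7:-→d8:-→d9:-→d10:-→d11:-→d12:H3→d13:-→d14:-→d15:-→d16:-→d17:-→d18:-→d19:-→d20:-→d21:-→d22:-→d23:-→d24:-→d25:-→d26:-→d27:-→d28:H0 -> H0
  lookup 38.81.149.65: bits 0010011001010001100101010100 walk d0:-→d1:-→d2:-→d3:-→d4:-→d5:-→d6:-→d7:-→d8:-→d9:-→d10:-→d11:-→d12:H3→d13:-→d14:-→d15:-→d16:-→d17:-→d18:-→d19:-→d20:-→d21:-→d22:-→d23:-→d24:-→d25:-→d26:-→d27:-→d28:H0 -> H0
  lookup 100.128.80.165: bits 0 walk d0:-→d1:- -> no-route
  + 0.0.0.0/0 (H0) depth=0
  + 38.0.0.0/8 (H1) depth=8
  + 38.81.149.64/31 (H5) depth=31
  + 38.0.0.0/8 (H5) depth=8
  + 36.0.0.0/6 (H4) depth=6
  lookup 38.81.149.64: bits 0010011001010001100101010100000 walk d0:H0→d1:-→d2:-→d3:-→d4:-→d5:-→d6:H4→d7:-→d8:H5→d9:-→d10:-→d11:-→d12:H3→d13:-→d14:-→d15:-→d16:-→d17:-→d18:-→d19:-→d20:-→d21:-→d22:-→d23:-→d24:-→d25:-→d26:-→d27:-→d28:H0→d29:-→d30:-→d31:H5 -> H5
  del 38.81.149.64/31 (clear depth 31)
  del 38.80.0.0/12 (clear depth 12)
  lookup 38.81.149.76: bits 0010011001010001100101010100 walk d0:H0→d1:-→d2:-→d3:-→d4:-→d5:-→d6:H4→d7:-→d8:H5→d9:-→d10:-→d11:-→d12:-→d13:-→d14:-→d15:-→d16:-→d17:-→d18:-→d19:-→d20:-→d21:-→d22:-→d23:-→d24:-→d25:-→d26:-→d27:-→d28:H0 -> H0
  + 38.80.0.0/15 (H3) depth=15
  lookup 38.0.48.119: bits 001001100 walk d0:H0→d1:-→d2:-→d3:-→d4:-→d5:-→d6:H4→d7:-→d8:H5→d9:- -> H5

== LOOKUPS ==
["H3","H0","H0","H0","no-route","H5","H0","H5"]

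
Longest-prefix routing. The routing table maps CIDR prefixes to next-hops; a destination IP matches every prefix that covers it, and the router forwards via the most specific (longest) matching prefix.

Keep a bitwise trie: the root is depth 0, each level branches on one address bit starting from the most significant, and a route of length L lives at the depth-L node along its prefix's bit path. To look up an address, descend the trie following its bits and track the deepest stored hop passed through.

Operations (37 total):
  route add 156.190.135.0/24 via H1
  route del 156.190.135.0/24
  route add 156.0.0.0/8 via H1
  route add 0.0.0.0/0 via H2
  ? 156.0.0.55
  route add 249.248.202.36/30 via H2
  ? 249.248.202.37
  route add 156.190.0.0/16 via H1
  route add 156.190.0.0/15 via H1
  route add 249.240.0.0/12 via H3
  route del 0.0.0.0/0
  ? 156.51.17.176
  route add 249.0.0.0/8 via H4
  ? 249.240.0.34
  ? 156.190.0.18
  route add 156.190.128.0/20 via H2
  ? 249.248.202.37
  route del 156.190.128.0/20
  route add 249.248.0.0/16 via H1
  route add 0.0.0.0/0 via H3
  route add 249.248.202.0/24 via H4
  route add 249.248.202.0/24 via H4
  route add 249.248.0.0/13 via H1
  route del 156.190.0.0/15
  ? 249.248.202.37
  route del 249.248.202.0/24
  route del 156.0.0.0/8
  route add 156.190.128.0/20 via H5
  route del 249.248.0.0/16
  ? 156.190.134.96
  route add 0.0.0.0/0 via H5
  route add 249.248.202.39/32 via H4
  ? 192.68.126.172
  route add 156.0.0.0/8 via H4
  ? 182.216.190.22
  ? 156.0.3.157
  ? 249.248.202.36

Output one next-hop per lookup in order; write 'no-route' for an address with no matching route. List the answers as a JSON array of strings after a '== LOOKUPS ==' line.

Trace:
  + 156.190.135.0/24 (H1) depth=24
  del 156.190.135.0/24 (clear depth 24)
  + 156.0.0.0/8 (H1) depth=8
  + 0.0.0.0/0 (H2) depth=0
  lookup 156.0.0.55: bits 10011100 walk d0:H2→d1:-→d2:-→d3:-→d4:-→d5:-→d6:-→d7:-→d8:H1 -> H1
  + 249.248.202.36/30 (H2) depth=30
  lookup 249.248.202.37: bits 111110011111100011001010001001 walk d0:H2→d1:-→d2:-→d3:-→d4:-→d5:-→d6:-→d7:-→d8:-→d9:-→d10:-→d11:-→d12:-→d13:-→d14:-→d15:-→d16:-→d17:-→d18:-→d19:-→d20:-→d21:-→d22:-→d23:-→d24:-→d25:-→d26:-→d27:-→d28:-→d29:-→d30:H2 -> H2
  + 156.190.0.0/16 (H1) depth=16
  + 156.190.0.0/15 (H1) depth=15
  + 249.240.0.0/12 (H3) depth=12
  del 0.0.0.0/0 (clear depth 0)
  lookup 156.51.17.176: bits 10011100 walk d0:-→d1:-→d2:-→d3:-→d4:-→d5:-→d6:-→d7:-→d8:H1 -> H1
  + 249.0.0.0/8 (H4) depth=8
  lookup 249.240.0.34: bits 111110011111 walk d0:-→d1:-→d2:-→d3:-→d4:-→d5:-→d6:-→d7:-→d8:H4→d9:-→d10:-→d11:-→d12:H3 -> H3
  lookup 156.190.0.18: bits 1001110010111110 walk d0:-→d1:-→d2:-→d3:-→d4:-→d5:-→d6:-→d7:-→d8:H1→d9:-→d10:-→d11:-→d12:-→d13:-→d14:-→d15:H1→d16:H1 -> H1
  + 156.190.128.0/20 (H2) depth=20
  lookup 249.248.202.37: bits 111110011111100011001010001001 walk d0:-→d1:-→d2:-→d3:-→d4:-→d5:-→d6:-→d7:-→d8:H4→d9:-→d10:-→d11:-→d12:H3→d13:-→d14:-→d15:-→d16:-→d17:-→d18:-→d19:-→d20:-→d21:-→d22:-→d23:-→d24:-→d25:-→d26:-→d27:-→d28:-→d29:-→d30:H2 -> H2
  del 156.190.128.0/20 (clear depth 20)
  + 249.248.0.0/16 (H1) depth=16
  + 0.0.0.0/0 (H3) depth=0
  + 249.248.202.0/24 (H4) depth=24
  + 249.248.202.0/24 (H4) depth=24
  + 249.248.0.0/13 (H1) depth=13
  del 156.190.0.0/15 (clear depth 15)
  lookup 249.248.202.37: bits 111110011111100011001010001001 walk d0:H3→d1:-→d2:-→d3:-→d4:-→d5:-→d6:-→d7:-→d8:H4→d9:-→d10:-→d11:-→d12:H3→d13:H1→d14:-→d15:-→d16:H1→d17:-→d18:-→d19:-→d20:-→d21:-→d22:-→d23:-→d24:H4→d25:-→d26:-→d27:-→d28:-→d29:-→d30:H2 -> H2
  del 249.248.202.0/24 (clear depth 24)
  del 156.0.0.0/8 (clear depth 8)
  + 156.190.128.0/20 (H5) depth=20
  del 249.248.0.0/16 (clear depth 16)
  lookup 156.190.134.96: bits 10011100101111101000011 walk d0:H3→d1:-→d2:-→d3:-→d4:-→d5:-→d6:-→d7:-→d8:-→d9:-→d10:-→d11:-→d12:-→d13:-→d14:-→d15:-→d16:H1→d17:-→d18:-→d19:-→d20:H5→d21:-→d22:-→d23:- -> H5
  + 0.0.0.0/0 (H5) depth=0
  + 249.248.202.39/32 (H4) depth=32
  lookup 192.68.126.172: bits 11 walk d0:H5→d1:-→d2:- -> H5
  + 156.0.0.0/8 (H4) depth=8
  lookup 182.216.190.22: bits 10 walk d0:H5→d1:-→d2:- -> H5
  lookup 156.0.3.157: bits 10011100 walk d0:H5→d1:-→d2:-→d3:-→d4:-→d5:-→d6:-→d7:-→d8:H4 -> H4
  lookup 249.248.202.36: bits 111110011111100011001010001001 walk d0:H5→d1:-→d2:-→d3:-→d4:-→d5:-→d6:-→d7:-→d8:H4→d9:-→d10:-→d11:-→d12:H3→d13:H1→d14:-→d15:-→d16:-→d17:-→d18:-→d19:-→d20:-→d21:-→d22:-→d23:-→d24:-→d25:-→d26:-→d27:-→d28:-→d29:-→d30:H2 -> H2

== LOOKUPS ==
["H1","H2","H1","H3","H1","H2","H2","H5","H5","H5","H4","H2"]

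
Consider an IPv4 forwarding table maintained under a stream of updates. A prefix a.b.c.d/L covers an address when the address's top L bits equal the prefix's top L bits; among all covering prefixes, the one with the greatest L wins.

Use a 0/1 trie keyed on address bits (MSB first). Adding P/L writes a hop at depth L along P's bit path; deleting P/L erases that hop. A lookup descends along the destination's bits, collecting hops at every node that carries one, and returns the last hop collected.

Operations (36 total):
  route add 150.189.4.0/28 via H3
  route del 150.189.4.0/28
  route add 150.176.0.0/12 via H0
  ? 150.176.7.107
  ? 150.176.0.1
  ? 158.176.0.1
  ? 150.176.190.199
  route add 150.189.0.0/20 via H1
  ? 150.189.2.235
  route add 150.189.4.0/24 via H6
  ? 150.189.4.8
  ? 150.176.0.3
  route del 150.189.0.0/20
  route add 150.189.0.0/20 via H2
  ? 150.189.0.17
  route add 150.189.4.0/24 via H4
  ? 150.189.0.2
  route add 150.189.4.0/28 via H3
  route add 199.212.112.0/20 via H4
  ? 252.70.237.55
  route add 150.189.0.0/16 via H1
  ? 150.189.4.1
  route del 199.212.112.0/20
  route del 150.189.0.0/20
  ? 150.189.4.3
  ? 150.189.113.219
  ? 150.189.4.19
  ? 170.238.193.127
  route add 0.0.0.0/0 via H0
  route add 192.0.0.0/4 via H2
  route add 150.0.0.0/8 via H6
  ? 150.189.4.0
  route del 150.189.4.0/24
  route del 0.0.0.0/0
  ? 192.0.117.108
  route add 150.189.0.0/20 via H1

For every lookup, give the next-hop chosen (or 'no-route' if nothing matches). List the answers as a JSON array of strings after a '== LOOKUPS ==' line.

Trace:
  + 150.189.4.0/28 (H3) depth=28
  - 150.189.4.0/28 clear@28
  + 150.176.0.0/12 (H0) depth=12
  lookup 150.176.7.107: bits 100101101011 walk d0:-→d1:-→d2:-→d3:-→d4:-→d5:-→d6:-→d7:-→d8:-→d9:-→d10:-→d11:-→d12:H0 -> H0
  lookup 150.176.0.1: bits 100101101011 walk d0:-→d1:-→d2:-→d3:-→d4:-→d5:-→d6:-→d7:-→d8:-→d9:-→d10:-→d11:-→d12:H0 -> H0
  lookup 158.176.0.1: bits 1001 walk d0:-→d1:-→d2:-→d3:-→d4:- -> no-route
  lookup 150.176.190.199: bits 100101101011 walk d0:-→d1:-→d2:-→d3:-→d4:-→d5:-→d6:-→d7:-→d8:-→d9:-→d10:-→d11:-→d12:H0 -> H0
  + 150.189.0.0/20 (H1) depth=20
  lookup 150.189.2.235: bits 100101101011110100000 walk d0:-→d1:-→d2:-→d3:-→d4:-→d5:-→d6:-→d7:-→d8:-→d9:-→d10:-→d11:-→d12:H0→d13:-→d14:-→d15:-→d16:-→d17:-→d18:-→d19:-→d20:H1→d21:- -> H1
  + 150.189.4.0/24 (H6) depth=24
  lookup 150.189.4.8: bits 1001011010111101000001000000 walk d0:-→d1:-→d2:-→d3:-→d4:-→d5:-→d6:-→d7:-→d8:-→d9:-→d10:-→d11:-→d12:H0→d13:-→d14:-→d15:-→d16:-→d17:-→d18:-→d19:-→d20:H1→d21:-→d22:-→d23:-→d24:H6→d25:-→d26:-→d27:-→d28:- -> H6
  lookup 150.176.0.3: bits 100101101011 walk d0:-→d1:-→d2:-→d3:-→d4:-→d5:-→d6:-→d7:-→d8:-→d9:-→d10:-→d11:-→d12:H0 -> H0
  - 150.189.0.0/20 clear@20
  + 150.189.0.0/20 (H2) depth=20
  lookup 150.189.0.17: bits 100101101011110100000 walk d0:-→d1:-→d2:-→d3:-→d4:-→d5:-→d6:-→d7:-→d8:-→d9:-→d10:-→d11:-→d12:H0→d13:-→d14:-→d15:-→d16:-→d17:-→d18:-→d19:-→d20:H2→d21:- -> H2
  + 150.189.4.0/24 (H4) depth=24
  lookup 150.189.0.2: bits 100101101011110100000 walk d0:-→d1:-→d2:-→d3:-→d4:-→d5:-→d6:-→d7:-→d8:-→d9:-→d10:-→d11:-→d12:H0→d13:-→d14:-→d15:-→d16:-→d17:-→d18:-→d19:-→d20:H2→d21:- -> H2
  + 150.189.4.0/28 (H3) depth=28
  + 199.212.112.0/20 (H4) depth=20
  lookup 252.70.237.55: bits 11 walk d0:-→d1:-→d2:- -> no-route
  + 150.189.0.0/16 (H1) depth=16
  lookup 150.189.4.1: bits 1001011010111101000001000000 walk d0:-→d1:-→d2:-→d3:-→d4:-→d5:-→d6:-→d7:-→d8:-→d9:-→d10:-→d11:-→d12:H0→d13:-→d14:-→d15:-→d16:H1→d17:-→d18:-→d19:-→d20:H2→d21:-→d22:-→d23:-→d24:H4→d25:-→d26:-→d27:-→d28:H3 -> H3
  - 199.212.112.0/20 clear@20
  - 150.189.0.0/20 clear@20
  lookup 150.189.4.3: bits 1001011010111101000001000000 walk d0:-→d1:-→d2:-→d3:-→d4:-→d5:-→d6:-→d7:-→d8:-→d9:-→d10:-→d11:-→d12:H0→d13:-→d14:-→d15:-→d16:H1→d17:-→d18:-→d19:-→d20:-→d21:-→d22:-→d23:-→d24:H4→d25:-→d26:-→d27:-→d28:H3 -> H3
  lookup 150.189.113.219: bits 10010110101111010 walk d0:-→d1:-→d2:-→d3:-→d4:-→d5:-→d6:-→d7:-→d8:-→d9:-→d10:-→d11:-→d12:H0→d13:-→d14:-→d15:-→d16:H1→d17:- -> H1
  lookup 150.189.4.19: bits 100101101011110100000100000 walk d0:-→d1:-→d2:-→d3:-→d4:-→d5:-→d6:-→d7:-→d8:-→d9:-→d10:-→d11:-→d12:H0→d13:-→d14:-→d15:-→d16:H1→d17:-→d18:-→d19:-→d20:-→d21:-→d22:-→d23:-→d24:H4→d25:-→d26:-→d27:- -> H4
  lookup 170.238.193.127: bits 10 walk d0:-→d1:-→d2:- -> no-route
  + 0.0.0.0/0 (H0) depth=0
  + 192.0.0.0/4 (H2) depth=4
  + 150.0.0.0/8 (H6) depth=8
  lookup 150.189.4.0: bits 1001011010111101000001000000 walk d0:H0→d1:-→d2:-→d3:-→d4:-→d5:-→d6:-→d7:-→d8:H6→d9:-→d10:-→d11:-→d12:H0→d13:-→d14:-→d15:-→d16:H1→d17:-→d18:-→d19:-→d20:-→d21:-→d22:-→d23:-→d24:H4→d25:-→d26:-→d27:-→d28:H3 -> H3
  - 150.189.4.0/24 clear@24
  - 0.0.0.0/0 clear@0
  lookup 192.0.117.108: bits 11000 walk d0:-→d1:-→d2:-→d3:-→d4:H2→d5:- -> H2
  + 150.189.0.0/20 (H1) depth=20

== LOOKUPS ==
["H0","H0","no-route","H0","H1","H6","H0","H2","H2","no-route","H3","H3","H1","H4","no-route","H3","H2"]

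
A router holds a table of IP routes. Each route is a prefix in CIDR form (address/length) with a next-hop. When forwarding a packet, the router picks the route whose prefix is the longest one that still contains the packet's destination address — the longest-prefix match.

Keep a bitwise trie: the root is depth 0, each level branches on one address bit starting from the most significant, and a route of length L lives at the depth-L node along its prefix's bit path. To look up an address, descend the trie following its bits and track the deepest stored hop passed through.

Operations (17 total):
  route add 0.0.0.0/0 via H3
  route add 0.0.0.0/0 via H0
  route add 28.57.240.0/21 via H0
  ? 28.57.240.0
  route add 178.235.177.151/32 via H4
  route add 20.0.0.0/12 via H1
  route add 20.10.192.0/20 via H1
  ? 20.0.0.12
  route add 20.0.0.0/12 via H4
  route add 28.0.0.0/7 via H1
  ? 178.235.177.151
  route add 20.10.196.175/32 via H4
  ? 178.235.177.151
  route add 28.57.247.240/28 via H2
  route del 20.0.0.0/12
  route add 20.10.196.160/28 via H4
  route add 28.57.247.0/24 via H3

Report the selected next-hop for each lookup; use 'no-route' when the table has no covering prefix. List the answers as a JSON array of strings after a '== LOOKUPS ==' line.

Trace:
  add 0.0.0.0/0 -> H3 at depth 0
  add 0.0.0.0/0 -> H0 at depth 0
  add 28.57.240.0/21 -> H0 at depth 21
  lookup 28.57.240.0: bits 000111000011100111110 walk d0:H0→d1:-→d2:-→d3:-→d4:-→d5:-→d6:-→d7:-→d8:-→d9:-→d10:-→d11:-→d12:-→d13:-→d14:-→d15:-→d16:-→d17:-→d18:-→d19:-→d20:-→d21:H0 -> H0
  add 178.235.177.151/32 -> H4 at depth 32
  add 20.0.0.0/12 -> H1 at depth 12
  add 20.10.192.0/20 -> H1 at depth 20
  lookup 20.0.0.12: bits 000101000000 walk d0:H0→d1:-→d2:-→d3:-→d4:-→d5:-→d6:-→d7:-→d8:-→d9:-→d10:-→d11:-→d12:H1 -> H1
  add 20.0.0.0/12 -> H4 at depth 12
  add 28.0.0.0/7 -> H1 at depth 7
  lookup 178.235.177.151: bits 10110010111010111011000110010111 walk d0:H0→d1:-→d2:-→d3:-→d4:-→d5:-→d6:-→d7:-→d8:-→d9:-→d10:-→d11:-→d12:-→d13:-→d14:-→d15:-→d16:-→d17:-→d18:-→d19:-→d20:-→d21:-→d22:-→d23:-→d24:-→d25:-→d26:-→d27:-→d28:-→d29:-→d30:-→d31:-→d32:H4 -> H4
  add 20.10.196.175/32 -> H4 at depth 32
  lookup 178.235.177.151: bits 10110010111010111011000110010111 walk d0:H0→d1:-→d2:-→d3:-→d4:-→d5:-→d6:-→d7:-→d8:-→d9:-→d10:-→d11:-→d12:-→d13:-→d14:-→d15:-→d16:-→d17:-→d18:-→d19:-→d20:-→d21:-→d22:-→d23:-→d24:-→d25:-→d26:-→d27:-→d28:-→d29:-→d30:-→d31:-→d32:H4 -> H4
  add 28.57.247.240/28 -> H2 at depth 28
  del 20.0.0.0/12 (clear depth 12)
  add 20.10.196.160/28 -> H4 at depth 28
  add 28.57.247.0/24 -> H3 at depth 24

== LOOKUPS ==
["H0","H1","H4","H4"]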